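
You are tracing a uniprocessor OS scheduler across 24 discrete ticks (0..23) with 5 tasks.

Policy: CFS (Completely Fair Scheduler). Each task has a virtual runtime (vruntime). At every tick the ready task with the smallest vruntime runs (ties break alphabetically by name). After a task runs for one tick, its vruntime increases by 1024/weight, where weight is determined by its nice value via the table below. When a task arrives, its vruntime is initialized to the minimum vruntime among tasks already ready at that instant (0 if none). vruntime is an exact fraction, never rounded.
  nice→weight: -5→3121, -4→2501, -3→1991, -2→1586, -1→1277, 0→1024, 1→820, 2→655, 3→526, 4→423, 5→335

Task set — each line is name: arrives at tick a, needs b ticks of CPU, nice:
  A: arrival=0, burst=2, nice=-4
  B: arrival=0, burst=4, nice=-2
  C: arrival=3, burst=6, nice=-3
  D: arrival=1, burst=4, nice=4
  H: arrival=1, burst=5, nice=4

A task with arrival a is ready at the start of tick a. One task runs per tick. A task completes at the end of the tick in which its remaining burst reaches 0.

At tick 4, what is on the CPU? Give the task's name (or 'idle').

running at tick 4 = H

t=0: vr[A=0 B=0] → run A
t=1: vr[A=1024/2501 B=0 D=0 H=0] → run B
t=2: vr[A=1024/2501 B=512/793 D=0 H=0] → run D
t=3: vr[A=1024/2501 B=512/793 C=0 D=1024/423 H=0] → run C
t=4: vr[A=1024/2501 B=512/793 C=1024/1991 D=1024/423 H=0] → run H
t=5: vr[A=1024/2501 B=512/793 C=1024/1991 D=1024/423 H=1024/423] → run A
t=6: vr[B=512/793 C=1024/1991 D=1024/423 H=1024/423] → run C
t=7: vr[B=512/793 C=2048/1991 D=1024/423 H=1024/423] → run B
t=8: vr[B=1024/793 C=2048/1991 D=1024/423 H=1024/423] → run C
t=9: vr[B=1024/793 C=3072/1991 D=1024/423 H=1024/423] → run B
t=10: vr[B=1536/793 C=3072/1991 D=1024/423 H=1024/423] → run C
t=11: vr[B=1536/793 C=4096/1991 D=1024/423 H=1024/423] → run B
t=12: vr[C=4096/1991 D=1024/423 H=1024/423] → run C
t=13: vr[C=5120/1991 D=1024/423 H=1024/423] → run D
t=14: vr[C=5120/1991 D=2048/423 H=1024/423] → run H
t=15: vr[C=5120/1991 D=2048/423 H=2048/423] → run C
t=16: vr[D=2048/423 H=2048/423] → run D
t=17: vr[D=1024/141 H=2048/423] → run H
t=18: vr[D=1024/141 H=1024/141] → run D
t=19: vr[H=1024/141] → run H
t=20: vr[H=4096/423] → run H
t=21: (idle)
t=22: (idle)
t=23: (idle)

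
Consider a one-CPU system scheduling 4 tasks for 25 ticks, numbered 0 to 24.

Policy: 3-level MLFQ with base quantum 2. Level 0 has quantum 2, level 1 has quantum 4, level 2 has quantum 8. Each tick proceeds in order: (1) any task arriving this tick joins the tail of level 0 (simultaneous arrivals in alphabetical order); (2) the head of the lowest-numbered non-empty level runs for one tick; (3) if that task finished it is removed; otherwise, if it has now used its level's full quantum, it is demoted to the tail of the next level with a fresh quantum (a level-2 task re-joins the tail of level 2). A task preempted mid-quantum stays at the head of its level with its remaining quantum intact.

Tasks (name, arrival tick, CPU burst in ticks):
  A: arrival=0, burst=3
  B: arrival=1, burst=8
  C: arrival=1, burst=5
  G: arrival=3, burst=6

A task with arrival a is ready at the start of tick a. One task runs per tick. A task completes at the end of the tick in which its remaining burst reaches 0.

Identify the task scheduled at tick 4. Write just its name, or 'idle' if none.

running at tick 4 = C

t=0: L0/L1/L2 = A/-/- → run A
t=1: L0/L1/L2 = ABC/-/- → run A
t=2: L0/L1/L2 = BC/A/- → run B
t=3: L0/L1/L2 = BCG/A/- → run B
t=4: L0/L1/L2 = CG/AB/- → run C
t=5: L0/L1/L2 = CG/AB/- → run C
t=6: L0/L1/L2 = G/ABC/- → run G
t=7: L0/L1/L2 = G/ABC/- → run G
t=8: L0/L1/L2 = -/ABCG/- → run A
t=9: L0/L1/L2 = -/BCG/- → run B
t=10: L0/L1/L2 = -/BCG/- → run B
t=11: L0/L1/L2 = -/BCG/- → run B
t=12: L0/L1/L2 = -/BCG/- → run B
t=13: L0/L1/L2 = -/CG/B → run C
t=14: L0/L1/L2 = -/CG/B → run C
t=15: L0/L1/L2 = -/CG/B → run C
t=16: L0/L1/L2 = -/G/B → run G
t=17: L0/L1/L2 = -/G/B → run G
t=18: L0/L1/L2 = -/G/B → run G
t=19: L0/L1/L2 = -/G/B → run G
t=20: L0/L1/L2 = -/-/B → run B
t=21: L0/L1/L2 = -/-/B → run B
t=22: (idle)
t=23: (idle)
t=24: (idle)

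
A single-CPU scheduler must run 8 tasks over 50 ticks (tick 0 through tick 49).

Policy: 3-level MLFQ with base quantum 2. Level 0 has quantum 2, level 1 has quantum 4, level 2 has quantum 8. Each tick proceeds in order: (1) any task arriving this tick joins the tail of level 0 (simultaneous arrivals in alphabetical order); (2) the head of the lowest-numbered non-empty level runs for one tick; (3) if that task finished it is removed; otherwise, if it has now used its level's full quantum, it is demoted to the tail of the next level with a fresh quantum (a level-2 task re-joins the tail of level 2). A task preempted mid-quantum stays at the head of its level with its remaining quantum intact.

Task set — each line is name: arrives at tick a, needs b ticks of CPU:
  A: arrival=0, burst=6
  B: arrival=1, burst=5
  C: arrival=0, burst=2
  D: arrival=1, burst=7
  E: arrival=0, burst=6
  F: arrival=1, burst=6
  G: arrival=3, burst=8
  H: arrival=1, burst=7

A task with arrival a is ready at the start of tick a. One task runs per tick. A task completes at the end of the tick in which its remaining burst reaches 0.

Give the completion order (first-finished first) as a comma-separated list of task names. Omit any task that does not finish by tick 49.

completion order = C, A, E, B, F, D, H, G

t=0: L0/L1/L2 = ACE/-/- → run A
t=1: L0/L1/L2 = ACEBDFH/-/- → run A
t=2: L0/L1/L2 = CEBDFH/A/- → run C
t=3: L0/L1/L2 = CEBDFHG/A/- → run C
t=4: L0/L1/L2 = EBDFHG/A/- → run E
t=5: L0/L1/L2 = EBDFHG/A/- → run E
t=6: L0/L1/L2 = BDFHG/AE/- → run B
t=7: L0/L1/L2 = BDFHG/AE/- → run B
t=8: L0/L1/L2 = DFHG/AEB/- → run D
t=9: L0/L1/L2 = DFHG/AEB/- → run D
t=10: L0/L1/L2 = FHG/AEBD/- → run F
t=11: L0/L1/L2 = FHG/AEBD/- → run F
t=12: L0/L1/L2 = HG/AEBDF/- → run H
t=13: L0/L1/L2 = HG/AEBDF/- → run H
t=14: L0/L1/L2 = G/AEBDFH/- → run G
t=15: L0/L1/L2 = G/AEBDFH/- → run G
t=16: L0/L1/L2 = -/AEBDFHG/- → run A
t=17: L0/L1/L2 = -/AEBDFHG/- → run A
t=18: L0/L1/L2 = -/AEBDFHG/- → run A
t=19: L0/L1/L2 = -/AEBDFHG/- → run A
t=20: L0/L1/L2 = -/EBDFHG/- → run E
t=21: L0/L1/L2 = -/EBDFHG/- → run E
t=22: L0/L1/L2 = -/EBDFHG/- → run E
t=23: L0/L1/L2 = -/EBDFHG/- → run E
t=24: L0/L1/L2 = -/BDFHG/- → run B
t=25: L0/L1/L2 = -/BDFHG/- → run B
t=26: L0/L1/L2 = -/BDFHG/- → run B
t=27: L0/L1/L2 = -/DFHG/- → run D
t=28: L0/L1/L2 = -/DFHG/- → run D
t=29: L0/L1/L2 = -/DFHG/- → run D
t=30: L0/L1/L2 = -/DFHG/- → run D
t=31: L0/L1/L2 = -/FHG/D → run F
t=32: L0/L1/L2 = -/FHG/D → run F
t=33: L0/L1/L2 = -/FHG/D → run F
t=34: L0/L1/L2 = -/FHG/D → run F
t=35: L0/L1/L2 = -/HG/D → run H
t=36: L0/L1/L2 = -/HG/D → run H
t=37: L0/L1/L2 = -/HG/D → run H
t=38: L0/L1/L2 = -/HG/D → run H
t=39: L0/L1/L2 = -/G/DH → run G
t=40: L0/L1/L2 = -/G/DH → run G
t=41: L0/L1/L2 = -/G/DH → run G
t=42: L0/L1/L2 = -/G/DH → run G
t=43: L0/L1/L2 = -/-/DHG → run D
t=44: L0/L1/L2 = -/-/HG → run H
t=45: L0/L1/L2 = -/-/G → run G
t=46: L0/L1/L2 = -/-/G → run G
t=47: (idle)
t=48: (idle)
t=49: (idle)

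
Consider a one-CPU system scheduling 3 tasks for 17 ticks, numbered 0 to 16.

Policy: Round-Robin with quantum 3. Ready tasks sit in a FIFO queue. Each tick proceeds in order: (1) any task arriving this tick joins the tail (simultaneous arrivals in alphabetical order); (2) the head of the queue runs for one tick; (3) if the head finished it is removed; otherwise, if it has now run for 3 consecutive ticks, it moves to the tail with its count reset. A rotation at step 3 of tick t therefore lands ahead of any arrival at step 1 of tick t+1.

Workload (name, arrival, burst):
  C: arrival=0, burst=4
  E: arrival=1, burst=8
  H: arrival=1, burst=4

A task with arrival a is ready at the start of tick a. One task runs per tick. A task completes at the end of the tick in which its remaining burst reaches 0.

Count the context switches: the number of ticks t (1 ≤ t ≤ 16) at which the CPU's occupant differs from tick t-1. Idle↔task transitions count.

context switches = 7

t=0: queue=[C] q_used=0 → run C
t=1: queue=[C,E,H] q_used=1 → run C
t=2: queue=[C,E,H] q_used=2 → run C
t=3: queue=[E,H,C] q_used=0 → run E
t=4: queue=[E,H,C] q_used=1 → run E
t=5: queue=[E,H,C] q_used=2 → run E
t=6: queue=[H,C,E] q_used=0 → run H
t=7: queue=[H,C,E] q_used=1 → run H
t=8: queue=[H,C,E] q_used=2 → run H
t=9: queue=[C,E,H] q_used=0 → run C
t=10: queue=[E,H] q_used=0 → run E
t=11: queue=[E,H] q_used=1 → run E
t=12: queue=[E,H] q_used=2 → run E
t=13: queue=[H,E] q_used=0 → run H
t=14: queue=[E] q_used=0 → run E
t=15: queue=[E] q_used=1 → run E
t=16: (idle)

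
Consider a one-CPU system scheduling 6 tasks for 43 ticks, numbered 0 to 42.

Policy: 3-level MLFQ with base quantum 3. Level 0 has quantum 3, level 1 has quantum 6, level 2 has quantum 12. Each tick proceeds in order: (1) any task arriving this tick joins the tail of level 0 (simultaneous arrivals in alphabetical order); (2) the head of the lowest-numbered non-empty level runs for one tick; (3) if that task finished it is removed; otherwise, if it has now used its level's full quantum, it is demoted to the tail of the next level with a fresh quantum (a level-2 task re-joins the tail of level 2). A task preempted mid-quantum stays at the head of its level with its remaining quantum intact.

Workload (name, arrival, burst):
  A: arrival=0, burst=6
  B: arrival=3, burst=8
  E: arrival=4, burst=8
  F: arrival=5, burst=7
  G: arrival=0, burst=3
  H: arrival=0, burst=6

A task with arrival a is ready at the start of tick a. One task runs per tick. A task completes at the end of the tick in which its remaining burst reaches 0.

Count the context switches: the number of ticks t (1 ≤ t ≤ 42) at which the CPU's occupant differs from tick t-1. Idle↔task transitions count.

context switches = 11

t=0: L0/L1/L2 = AGH/-/- → run A
t=1: L0/L1/L2 = AGH/-/- → run A
t=2: L0/L1/L2 = AGH/-/- → run A
t=3: L0/L1/L2 = GHB/A/- → run G
t=4: L0/L1/L2 = GHBE/A/- → run G
t=5: L0/L1/L2 = GHBEF/A/- → run G
t=6: L0/L1/L2 = HBEF/A/- → run H
t=7: L0/L1/L2 = HBEF/A/- → run H
t=8: L0/L1/L2 = HBEF/A/- → run H
t=9: L0/L1/L2 = BEF/AH/- → run B
t=10: L0/L1/L2 = BEF/AH/- → run B
t=11: L0/L1/L2 = BEF/AH/- → run B
t=12: L0/L1/L2 = EF/AHB/- → run E
t=13: L0/L1/L2 = EF/AHB/- → run E
t=14: L0/L1/L2 = EF/AHB/- → run E
t=15: L0/L1/L2 = F/AHBE/- → run F
t=16: L0/L1/L2 = F/AHBE/- → run F
t=17: L0/L1/L2 = F/AHBE/- → run F
t=18: L0/L1/L2 = -/AHBEF/- → run A
t=19: L0/L1/L2 = -/AHBEF/- → run A
t=20: L0/L1/L2 = -/AHBEF/- → run A
t=21: L0/L1/L2 = -/HBEF/- → run H
t=22: L0/L1/L2 = -/HBEF/- → run H
t=23: L0/L1/L2 = -/HBEF/- → run H
t=24: L0/L1/L2 = -/BEF/- → run B
t=25: L0/L1/L2 = -/BEF/- → run B
t=26: L0/L1/L2 = -/BEF/- → run B
t=27: L0/L1/L2 = -/BEF/- → run B
t=28: L0/L1/L2 = -/BEF/- → run B
t=29: L0/L1/L2 = -/EF/- → run E
t=30: L0/L1/L2 = -/EF/- → run E
t=31: L0/L1/L2 = -/EF/- → run E
t=32: L0/L1/L2 = -/EF/- → run E
t=33: L0/L1/L2 = -/EF/- → run E
t=34: L0/L1/L2 = -/F/- → run F
t=35: L0/L1/L2 = -/F/- → run F
t=36: L0/L1/L2 = -/F/- → run F
t=37: L0/L1/L2 = -/F/- → run F
t=38: (idle)
t=39: (idle)
t=40: (idle)
t=41: (idle)
t=42: (idle)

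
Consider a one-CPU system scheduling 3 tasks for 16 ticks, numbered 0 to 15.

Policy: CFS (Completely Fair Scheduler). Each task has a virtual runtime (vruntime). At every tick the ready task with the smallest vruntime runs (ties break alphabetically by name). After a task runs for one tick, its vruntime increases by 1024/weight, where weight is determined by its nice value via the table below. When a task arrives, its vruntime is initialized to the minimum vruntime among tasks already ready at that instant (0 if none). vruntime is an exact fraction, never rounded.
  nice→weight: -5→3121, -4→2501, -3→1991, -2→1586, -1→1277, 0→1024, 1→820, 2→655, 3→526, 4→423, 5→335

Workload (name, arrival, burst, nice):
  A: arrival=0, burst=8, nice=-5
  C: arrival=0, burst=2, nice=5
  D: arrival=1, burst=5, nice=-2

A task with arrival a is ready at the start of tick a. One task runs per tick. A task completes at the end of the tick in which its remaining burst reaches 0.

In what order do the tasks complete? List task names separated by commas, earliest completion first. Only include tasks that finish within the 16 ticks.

completion order = A, D, C

t=0: vr[A=0 C=0] → run A
t=1: vr[A=1024/3121 C=0 D=0] → run C
t=2: vr[A=1024/3121 C=1024/335 D=0] → run D
t=3: vr[A=1024/3121 C=1024/335 D=512/793] → run A
t=4: vr[A=2048/3121 C=1024/335 D=512/793] → run D
t=5: vr[A=2048/3121 C=1024/335 D=1024/793] → run A
t=6: vr[A=3072/3121 C=1024/335 D=1024/793] → run A
t=7: vr[A=4096/3121 C=1024/335 D=1024/793] → run D
t=8: vr[A=4096/3121 C=1024/335 D=1536/793] → run A
t=9: vr[A=5120/3121 C=1024/335 D=1536/793] → run A
t=10: vr[A=6144/3121 C=1024/335 D=1536/793] → run D
t=11: vr[A=6144/3121 C=1024/335 D=2048/793] → run A
t=12: vr[A=7168/3121 C=1024/335 D=2048/793] → run A
t=13: vr[C=1024/335 D=2048/793] → run D
t=14: vr[C=1024/335] → run C
t=15: (idle)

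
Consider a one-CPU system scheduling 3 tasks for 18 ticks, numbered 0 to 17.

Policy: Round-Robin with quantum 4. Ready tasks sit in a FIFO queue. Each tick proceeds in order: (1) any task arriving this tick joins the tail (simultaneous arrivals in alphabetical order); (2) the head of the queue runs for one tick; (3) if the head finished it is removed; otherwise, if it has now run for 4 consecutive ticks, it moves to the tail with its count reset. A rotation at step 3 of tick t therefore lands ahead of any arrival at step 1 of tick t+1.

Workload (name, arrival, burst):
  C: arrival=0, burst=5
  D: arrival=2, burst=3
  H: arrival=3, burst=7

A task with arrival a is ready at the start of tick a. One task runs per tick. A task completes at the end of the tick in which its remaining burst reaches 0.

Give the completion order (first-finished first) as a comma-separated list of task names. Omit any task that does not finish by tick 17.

completion order = D, C, H

t=0: queue=[C] q_used=0 → run C
t=1: queue=[C] q_used=1 → run C
t=2: queue=[C,D] q_used=2 → run C
t=3: queue=[C,D,H] q_used=3 → run C
t=4: queue=[D,H,C] q_used=0 → run D
t=5: queue=[D,H,C] q_used=1 → run D
t=6: queue=[D,H,C] q_used=2 → run D
t=7: queue=[H,C] q_used=0 → run H
t=8: queue=[H,C] q_used=1 → run H
t=9: queue=[H,C] q_used=2 → run H
t=10: queue=[H,C] q_used=3 → run H
t=11: queue=[C,H] q_used=0 → run C
t=12: queue=[H] q_used=0 → run H
t=13: queue=[H] q_used=1 → run H
t=14: queue=[H] q_used=2 → run H
t=15: (idle)
t=16: (idle)
t=17: (idle)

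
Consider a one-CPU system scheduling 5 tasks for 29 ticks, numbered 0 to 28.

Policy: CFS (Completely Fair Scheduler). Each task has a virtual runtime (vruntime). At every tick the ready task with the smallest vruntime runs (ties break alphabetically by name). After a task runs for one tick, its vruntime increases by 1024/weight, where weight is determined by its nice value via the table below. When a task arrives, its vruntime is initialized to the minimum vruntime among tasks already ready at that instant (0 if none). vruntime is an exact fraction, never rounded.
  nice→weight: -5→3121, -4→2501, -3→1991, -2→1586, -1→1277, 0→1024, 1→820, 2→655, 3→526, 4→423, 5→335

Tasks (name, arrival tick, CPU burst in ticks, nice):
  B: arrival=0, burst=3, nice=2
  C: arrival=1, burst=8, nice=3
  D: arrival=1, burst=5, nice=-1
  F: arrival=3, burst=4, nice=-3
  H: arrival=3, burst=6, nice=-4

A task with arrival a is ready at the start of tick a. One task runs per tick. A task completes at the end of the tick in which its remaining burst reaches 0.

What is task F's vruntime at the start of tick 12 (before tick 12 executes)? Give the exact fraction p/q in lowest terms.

vruntime(F, start of tick 12) = 4050944/1304105

t=0: vr[B=0] → run B
t=1: vr[B=1024/655 C=1024/655 D=1024/655] → run B
t=2: vr[B=2048/655 C=1024/655 D=1024/655] → run C
t=3: vr[B=2048/655 C=604672/172265 D=1024/655 F=1024/655 H=1024/655] → run D
t=4: vr[B=2048/655 C=604672/172265 D=1978368/836435 F=1024/655 H=1024/655] → run F
t=5: vr[B=2048/655 C=604672/172265 D=1978368/836435 F=2709504/1304105 H=1024/655] → run H
t=6: vr[B=2048/655 C=604672/172265 D=1978368/836435 F=2709504/1304105 H=3231744/1638155] → run H
t=7: vr[B=2048/655 C=604672/172265 D=1978368/836435 F=2709504/1304105 H=3902464/1638155] → run F
t=8: vr[B=2048/655 C=604672/172265 D=1978368/836435 F=3380224/1304105 H=3902464/1638155] → run D
t=9: vr[B=2048/655 C=604672/172265 D=2649088/836435 F=3380224/1304105 H=3902464/1638155] → run H
t=10: vr[B=2048/655 C=604672/172265 D=2649088/836435 F=3380224/1304105 H=4573184/1638155] → run F
t=11: vr[B=2048/655 C=604672/172265 D=2649088/836435 F=4050944/1304105 H=4573184/1638155] → run H
t=12: vr[B=2048/655 C=604672/172265 D=2649088/836435 F=4050944/1304105 H=5243904/1638155] → run F
t=13: vr[B=2048/655 C=604672/172265 D=2649088/836435 H=5243904/1638155] → run B
t=14: vr[C=604672/172265 D=2649088/836435 H=5243904/1638155] → run D
t=15: vr[C=604672/172265 D=3319808/836435 H=5243904/1638155] → run H
t=16: vr[C=604672/172265 D=3319808/836435 H=5914624/1638155] → run C
t=17: vr[C=940032/172265 D=3319808/836435 H=5914624/1638155] → run H
t=18: vr[C=940032/172265 D=3319808/836435] → run D
t=19: vr[C=940032/172265 D=3990528/836435] → run D
t=20: vr[C=940032/172265] → run C
t=21: vr[C=1275392/172265] → run C
t=22: vr[C=1610752/172265] → run C
t=23: vr[C=1946112/172265] → run C
t=24: vr[C=2281472/172265] → run C
t=25: vr[C=2616832/172265] → run C
t=26: (idle)
t=27: (idle)
t=28: (idle)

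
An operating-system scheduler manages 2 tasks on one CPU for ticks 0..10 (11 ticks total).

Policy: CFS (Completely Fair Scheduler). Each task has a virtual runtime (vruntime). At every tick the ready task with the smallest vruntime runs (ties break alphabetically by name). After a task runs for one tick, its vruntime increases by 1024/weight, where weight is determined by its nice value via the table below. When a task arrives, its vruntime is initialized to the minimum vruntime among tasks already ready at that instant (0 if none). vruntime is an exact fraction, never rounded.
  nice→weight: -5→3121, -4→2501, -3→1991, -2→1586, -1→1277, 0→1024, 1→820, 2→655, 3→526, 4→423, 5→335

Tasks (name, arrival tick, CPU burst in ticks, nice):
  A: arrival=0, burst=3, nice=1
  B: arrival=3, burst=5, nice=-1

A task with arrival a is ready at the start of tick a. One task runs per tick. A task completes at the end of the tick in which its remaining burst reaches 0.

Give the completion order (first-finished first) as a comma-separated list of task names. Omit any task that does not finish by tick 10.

completion order = A, B

t=0: vr[A=0] → run A
t=1: vr[A=256/205] → run A
t=2: vr[A=512/205] → run A
t=3: vr[B=0] → run B
t=4: vr[B=1024/1277] → run B
t=5: vr[B=2048/1277] → run B
t=6: vr[B=3072/1277] → run B
t=7: vr[B=4096/1277] → run B
t=8: (idle)
t=9: (idle)
t=10: (idle)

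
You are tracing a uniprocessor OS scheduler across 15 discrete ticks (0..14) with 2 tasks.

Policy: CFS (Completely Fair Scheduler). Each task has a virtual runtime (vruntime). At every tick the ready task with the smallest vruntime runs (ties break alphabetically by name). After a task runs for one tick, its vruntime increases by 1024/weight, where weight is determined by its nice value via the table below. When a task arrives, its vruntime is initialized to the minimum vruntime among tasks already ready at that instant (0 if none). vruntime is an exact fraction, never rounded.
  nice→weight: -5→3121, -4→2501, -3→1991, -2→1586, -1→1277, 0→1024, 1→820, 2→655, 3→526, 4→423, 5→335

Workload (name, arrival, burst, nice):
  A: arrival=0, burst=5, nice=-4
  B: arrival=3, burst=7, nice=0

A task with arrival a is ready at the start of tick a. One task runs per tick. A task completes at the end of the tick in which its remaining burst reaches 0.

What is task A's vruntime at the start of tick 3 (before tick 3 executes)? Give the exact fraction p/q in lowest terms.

vruntime(A, start of tick 3) = 3072/2501

t=0: vr[A=0] → run A
t=1: vr[A=1024/2501] → run A
t=2: vr[A=2048/2501] → run A
t=3: vr[A=3072/2501 B=3072/2501] → run A
t=4: vr[A=4096/2501 B=3072/2501] → run B
t=5: vr[A=4096/2501 B=5573/2501] → run A
t=6: vr[B=5573/2501] → run B
t=7: vr[B=8074/2501] → run B
t=8: vr[B=10575/2501] → run B
t=9: vr[B=13076/2501] → run B
t=10: vr[B=15577/2501] → run B
t=11: vr[B=18078/2501] → run B
t=12: (idle)
t=13: (idle)
t=14: (idle)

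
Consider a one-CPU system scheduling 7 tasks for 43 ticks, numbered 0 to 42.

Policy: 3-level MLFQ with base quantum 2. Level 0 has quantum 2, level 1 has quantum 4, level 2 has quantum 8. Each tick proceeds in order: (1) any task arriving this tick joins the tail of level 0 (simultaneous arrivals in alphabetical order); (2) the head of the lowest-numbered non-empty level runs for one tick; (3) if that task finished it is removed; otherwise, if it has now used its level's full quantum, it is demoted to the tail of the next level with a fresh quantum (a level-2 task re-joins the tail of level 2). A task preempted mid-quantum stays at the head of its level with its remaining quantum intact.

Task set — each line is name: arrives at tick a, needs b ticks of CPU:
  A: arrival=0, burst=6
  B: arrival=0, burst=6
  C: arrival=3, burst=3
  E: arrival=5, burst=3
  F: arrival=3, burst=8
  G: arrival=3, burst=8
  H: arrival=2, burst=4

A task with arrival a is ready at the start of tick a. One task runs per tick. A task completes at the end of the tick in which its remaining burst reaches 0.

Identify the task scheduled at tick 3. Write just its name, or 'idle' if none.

t=0: L0/L1/L2 = AB/-/- → run A
t=1: L0/L1/L2 = AB/-/- → run A
t=2: L0/L1/L2 = BH/A/- → run B
t=3: L0/L1/L2 = BHCFG/A/- → run B
t=4: L0/L1/L2 = HCFG/AB/- → run H
t=5: L0/L1/L2 = HCFGE/AB/- → run H
t=6: L0/L1/L2 = CFGE/ABH/- → run C
t=7: L0/L1/L2 = CFGE/ABH/- → run C
t=8: L0/L1/L2 = FGE/ABHC/- → run F
t=9: L0/L1/L2 = FGE/ABHC/- → run F
t=10: L0/L1/L2 = GE/ABHCF/- → run G
t=11: L0/L1/L2 = GE/ABHCF/- → run G
t=12: L0/L1/L2 = E/ABHCFG/- → run E
t=13: L0/L1/L2 = E/ABHCFG/- → run E
t=14: L0/L1/L2 = -/ABHCFGE/- → run A
t=15: L0/L1/L2 = -/ABHCFGE/- → run A
t=16: L0/L1/L2 = -/ABHCFGE/- → run A
t=17: L0/L1/L2 = -/ABHCFGE/- → run A
t=18: L0/L1/L2 = -/BHCFGE/- → run B
t=19: L0/L1/L2 = -/BHCFGE/- → run B
t=20: L0/L1/L2 = -/BHCFGE/- → run B
t=21: L0/L1/L2 = -/BHCFGE/- → run B
t=22: L0/L1/L2 = -/HCFGE/- → run H
t=23: L0/L1/L2 = -/HCFGE/- → run H
t=24: L0/L1/L2 = -/CFGE/- → run C
t=25: L0/L1/L2 = -/FGE/- → run F
t=26: L0/L1/L2 = -/FGE/- → run F
t=27: L0/L1/L2 = -/FGE/- → run F
t=28: L0/L1/L2 = -/FGE/- → run F
t=29: L0/L1/L2 = -/GE/F → run G
t=30: L0/L1/L2 = -/GE/F → run G
t=31: L0/L1/L2 = -/GE/F → run G
t=32: L0/L1/L2 = -/GE/F → run G
t=33: L0/L1/L2 = -/E/FG → run E
t=34: L0/L1/L2 = -/-/FG → run F
t=35: L0/L1/L2 = -/-/FG → run F
t=36: L0/L1/L2 = -/-/G → run G
t=37: L0/L1/L2 = -/-/G → run G
t=38: (idle)
t=39: (idle)
t=40: (idle)
t=41: (idle)
t=42: (idle)

running at tick 3 = B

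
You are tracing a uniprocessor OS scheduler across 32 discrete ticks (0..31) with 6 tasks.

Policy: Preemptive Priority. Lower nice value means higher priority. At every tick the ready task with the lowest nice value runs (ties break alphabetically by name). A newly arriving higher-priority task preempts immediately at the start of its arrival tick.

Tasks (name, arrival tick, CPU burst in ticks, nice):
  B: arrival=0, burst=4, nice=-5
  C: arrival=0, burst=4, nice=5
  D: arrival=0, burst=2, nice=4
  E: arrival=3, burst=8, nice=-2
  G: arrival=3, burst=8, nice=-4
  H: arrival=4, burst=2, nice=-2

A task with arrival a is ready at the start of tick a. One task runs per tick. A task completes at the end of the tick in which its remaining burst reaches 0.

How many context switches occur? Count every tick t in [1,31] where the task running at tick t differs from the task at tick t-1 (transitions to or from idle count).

t=0: ready={B,C,D} → run B
t=1: ready={B,C,D} → run B
t=2: ready={B,C,D} → run B
t=3: ready={B,C,D,E,G} → run B
t=4: ready={C,D,E,G,H} → run G
t=5: ready={C,D,E,G,H} → run G
t=6: ready={C,D,E,G,H} → run G
t=7: ready={C,D,E,G,H} → run G
t=8: ready={C,D,E,G,H} → run G
t=9: ready={C,D,E,G,H} → run G
t=10: ready={C,D,E,G,H} → run G
t=11: ready={C,D,E,G,H} → run G
t=12: ready={C,D,E,H} → run E
t=13: ready={C,D,E,H} → run E
t=14: ready={C,D,E,H} → run E
t=15: ready={C,D,E,H} → run E
t=16: ready={C,D,E,H} → run E
t=17: ready={C,D,E,H} → run E
t=18: ready={C,D,E,H} → run E
t=19: ready={C,D,E,H} → run E
t=20: ready={C,D,H} → run H
t=21: ready={C,D,H} → run H
t=22: ready={C,D} → run D
t=23: ready={C,D} → run D
t=24: ready={C} → run C
t=25: ready={C} → run C
t=26: ready={C} → run C
t=27: ready={C} → run C
t=28: (idle)
t=29: (idle)
t=30: (idle)
t=31: (idle)

context switches = 6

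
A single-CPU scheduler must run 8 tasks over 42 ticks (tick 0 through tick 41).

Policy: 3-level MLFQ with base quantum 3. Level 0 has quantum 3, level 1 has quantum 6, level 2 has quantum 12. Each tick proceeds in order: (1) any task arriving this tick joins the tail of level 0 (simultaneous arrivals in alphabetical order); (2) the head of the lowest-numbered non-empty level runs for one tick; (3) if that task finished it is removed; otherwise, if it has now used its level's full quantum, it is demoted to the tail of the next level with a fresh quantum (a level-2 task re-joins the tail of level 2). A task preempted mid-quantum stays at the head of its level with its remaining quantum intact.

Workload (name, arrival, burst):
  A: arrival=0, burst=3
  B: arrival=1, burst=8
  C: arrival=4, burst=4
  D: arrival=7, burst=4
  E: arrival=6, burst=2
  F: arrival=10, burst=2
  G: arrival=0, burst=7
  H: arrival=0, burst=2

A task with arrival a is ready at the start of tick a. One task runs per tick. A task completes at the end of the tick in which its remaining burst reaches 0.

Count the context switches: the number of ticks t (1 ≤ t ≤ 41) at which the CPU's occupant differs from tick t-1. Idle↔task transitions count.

context switches = 12

t=0: L0/L1/L2 = AGH/-/- → run A
t=1: L0/L1/L2 = AGHB/-/- → run A
t=2: L0/L1/L2 = AGHB/-/- → run A
t=3: L0/L1/L2 = GHB/-/- → run G
t=4: L0/L1/L2 = GHBC/-/- → run G
t=5: L0/L1/L2 = GHBC/-/- → run G
t=6: L0/L1/L2 = HBCE/G/- → run H
t=7: L0/L1/L2 = HBCED/G/- → run H
t=8: L0/L1/L2 = BCED/G/- → run B
t=9: L0/L1/L2 = BCED/G/- → run B
t=10: L0/L1/L2 = BCEDF/G/- → run B
t=11: L0/L1/L2 = CEDF/GB/- → run C
t=12: L0/L1/L2 = CEDF/GB/- → run C
t=13: L0/L1/L2 = CEDF/GB/- → run C
t=14: L0/L1/L2 = EDF/GBC/- → run E
t=15: L0/L1/L2 = EDF/GBC/- → run E
t=16: L0/L1/L2 = DF/GBC/- → run D
t=17: L0/L1/L2 = DF/GBC/- → run D
t=18: L0/L1/L2 = DF/GBC/- → run D
t=19: L0/L1/L2 = F/GBCD/- → run F
t=20: L0/L1/L2 = F/GBCD/- → run F
t=21: L0/L1/L2 = -/GBCD/- → run G
t=22: L0/L1/L2 = -/GBCD/- → run G
t=23: L0/L1/L2 = -/GBCD/- → run G
t=24: L0/L1/L2 = -/GBCD/- → run G
t=25: L0/L1/L2 = -/BCD/- → run B
t=26: L0/L1/L2 = -/BCD/- → run B
t=27: L0/L1/L2 = -/BCD/- → run B
t=28: L0/L1/L2 = -/BCD/- → run B
t=29: L0/L1/L2 = -/BCD/- → run B
t=30: L0/L1/L2 = -/CD/- → run C
t=31: L0/L1/L2 = -/D/- → run D
t=32: (idle)
t=33: (idle)
t=34: (idle)
t=35: (idle)
t=36: (idle)
t=37: (idle)
t=38: (idle)
t=39: (idle)
t=40: (idle)
t=41: (idle)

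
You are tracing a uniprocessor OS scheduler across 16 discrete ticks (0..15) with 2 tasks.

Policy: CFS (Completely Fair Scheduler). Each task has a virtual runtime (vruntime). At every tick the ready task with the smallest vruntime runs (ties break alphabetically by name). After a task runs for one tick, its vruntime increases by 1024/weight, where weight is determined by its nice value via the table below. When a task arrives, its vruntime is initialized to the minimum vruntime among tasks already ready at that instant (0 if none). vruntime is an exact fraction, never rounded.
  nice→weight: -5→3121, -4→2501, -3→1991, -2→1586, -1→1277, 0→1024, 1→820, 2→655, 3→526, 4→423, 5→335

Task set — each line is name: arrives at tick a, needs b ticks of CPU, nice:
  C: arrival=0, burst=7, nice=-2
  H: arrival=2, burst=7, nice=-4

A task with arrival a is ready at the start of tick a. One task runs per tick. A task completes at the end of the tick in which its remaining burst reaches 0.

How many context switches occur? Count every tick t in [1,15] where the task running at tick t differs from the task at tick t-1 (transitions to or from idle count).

context switches = 9

t=0: vr[C=0] → run C
t=1: vr[C=512/793] → run C
t=2: vr[C=1024/793 H=1024/793] → run C
t=3: vr[C=1536/793 H=1024/793] → run H
t=4: vr[C=1536/793 H=55296/32513] → run H
t=5: vr[C=1536/793 H=68608/32513] → run C
t=6: vr[C=2048/793 H=68608/32513] → run H
t=7: vr[C=2048/793 H=81920/32513] → run H
t=8: vr[C=2048/793 H=95232/32513] → run C
t=9: vr[C=2560/793 H=95232/32513] → run H
t=10: vr[C=2560/793 H=108544/32513] → run C
t=11: vr[C=3072/793 H=108544/32513] → run H
t=12: vr[C=3072/793 H=121856/32513] → run H
t=13: vr[C=3072/793] → run C
t=14: (idle)
t=15: (idle)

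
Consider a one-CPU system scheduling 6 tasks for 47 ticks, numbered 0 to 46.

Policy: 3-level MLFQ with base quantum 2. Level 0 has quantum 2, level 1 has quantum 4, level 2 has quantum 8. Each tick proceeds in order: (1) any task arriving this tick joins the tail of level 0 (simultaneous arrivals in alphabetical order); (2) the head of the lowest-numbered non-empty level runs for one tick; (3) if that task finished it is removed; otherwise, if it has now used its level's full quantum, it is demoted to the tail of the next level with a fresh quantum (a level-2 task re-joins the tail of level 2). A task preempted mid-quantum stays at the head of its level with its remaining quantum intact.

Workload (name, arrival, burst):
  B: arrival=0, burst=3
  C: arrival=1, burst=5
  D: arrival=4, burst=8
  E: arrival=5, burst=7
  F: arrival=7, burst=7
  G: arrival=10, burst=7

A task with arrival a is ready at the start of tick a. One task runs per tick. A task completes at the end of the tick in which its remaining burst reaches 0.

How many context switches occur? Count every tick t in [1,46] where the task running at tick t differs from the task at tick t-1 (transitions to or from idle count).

context switches = 16

t=0: L0/L1/L2 = B/-/- → run B
t=1: L0/L1/L2 = BC/-/- → run B
t=2: L0/L1/L2 = C/B/- → run C
t=3: L0/L1/L2 = C/B/- → run C
t=4: L0/L1/L2 = D/BC/- → run D
t=5: L0/L1/L2 = DE/BC/- → run D
t=6: L0/L1/L2 = E/BCD/- → run E
t=7: L0/L1/L2 = EF/BCD/- → run E
t=8: L0/L1/L2 = F/BCDE/- → run F
t=9: L0/L1/L2 = F/BCDE/- → run F
t=10: L0/L1/L2 = G/BCDEF/- → run G
t=11: L0/L1/L2 = G/BCDEF/- → run G
t=12: L0/L1/L2 = -/BCDEFG/- → run B
t=13: L0/L1/L2 = -/CDEFG/- → run C
t=14: L0/L1/L2 = -/CDEFG/- → run C
t=15: L0/L1/L2 = -/CDEFG/- → run C
t=16: L0/L1/L2 = -/DEFG/- → run D
t=17: L0/L1/L2 = -/DEFG/- → run D
t=18: L0/L1/L2 = -/DEFG/- → run D
t=19: L0/L1/L2 = -/DEFG/- → run D
t=20: L0/L1/L2 = -/EFG/D → run E
t=21: L0/L1/L2 = -/EFG/D → run E
t=22: L0/L1/L2 = -/EFG/D → run E
t=23: L0/L1/L2 = -/EFG/D → run E
t=24: L0/L1/L2 = -/FG/DE → run F
t=25: L0/L1/L2 = -/FG/DE → run F
t=26: L0/L1/L2 = -/FG/DE → run F
t=27: L0/L1/L2 = -/FG/DE → run F
t=28: L0/L1/L2 = -/G/DEF → run G
t=29: L0/L1/L2 = -/G/DEF → run G
t=30: L0/L1/L2 = -/G/DEF → run G
t=31: L0/L1/L2 = -/G/DEF → run G
t=32: L0/L1/L2 = -/-/DEFG → run D
t=33: L0/L1/L2 = -/-/DEFG → run D
t=34: L0/L1/L2 = -/-/EFG → run E
t=35: L0/L1/L2 = -/-/FG → run F
t=36: L0/L1/L2 = -/-/G → run G
t=37: (idle)
t=38: (idle)
t=39: (idle)
t=40: (idle)
t=41: (idle)
t=42: (idle)
t=43: (idle)
t=44: (idle)
t=45: (idle)
t=46: (idle)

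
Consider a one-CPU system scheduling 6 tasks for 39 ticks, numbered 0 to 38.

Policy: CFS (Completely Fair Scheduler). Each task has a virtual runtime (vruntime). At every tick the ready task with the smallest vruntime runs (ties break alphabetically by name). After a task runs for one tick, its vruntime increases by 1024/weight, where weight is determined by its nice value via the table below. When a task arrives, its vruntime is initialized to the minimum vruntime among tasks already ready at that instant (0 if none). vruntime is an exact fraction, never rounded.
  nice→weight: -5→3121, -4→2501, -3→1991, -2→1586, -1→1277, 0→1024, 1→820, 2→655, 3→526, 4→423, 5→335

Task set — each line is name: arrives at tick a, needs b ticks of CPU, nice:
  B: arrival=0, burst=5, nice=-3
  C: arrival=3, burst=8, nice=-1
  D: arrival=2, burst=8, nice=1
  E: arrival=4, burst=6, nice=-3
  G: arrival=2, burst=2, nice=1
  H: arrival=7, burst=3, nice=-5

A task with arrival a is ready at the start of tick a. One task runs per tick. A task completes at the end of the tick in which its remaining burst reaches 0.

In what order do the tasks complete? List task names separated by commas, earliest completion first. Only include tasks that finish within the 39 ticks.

completion order = B, H, G, E, C, D

t=0: vr[B=0] → run B
t=1: vr[B=1024/1991] → run B
t=2: vr[B=2048/1991 D=2048/1991 G=2048/1991] → run B
t=3: vr[B=3072/1991 C=2048/1991 D=2048/1991 G=2048/1991] → run C
t=4: vr[B=3072/1991 C=4654080/2542507 D=2048/1991 E=2048/1991 G=2048/1991] → run D
t=5: vr[B=3072/1991 C=4654080/2542507 D=929536/408155 E=2048/1991 G=2048/1991] → run E
t=6: vr[B=3072/1991 C=4654080/2542507 D=929536/408155 E=3072/1991 G=2048/1991] → run G
t=7: vr[B=3072/1991 C=4654080/2542507 D=929536/408155 E=3072/1991 G=929536/408155 H=3072/1991] → run B
t=8: vr[B=4096/1991 C=4654080/2542507 D=929536/408155 E=3072/1991 G=929536/408155 H=3072/1991] → run E
t=9: vr[B=4096/1991 C=4654080/2542507 D=929536/408155 E=4096/1991 G=929536/408155 H=3072/1991] → run H
t=10: vr[B=4096/1991 C=4654080/2542507 D=929536/408155 E=4096/1991 G=929536/408155 H=11626496/6213911] → run C
t=11: vr[B=4096/1991 C=6692864/2542507 D=929536/408155 E=4096/1991 G=929536/408155 H=11626496/6213911] → run H
t=12: vr[B=4096/1991 C=6692864/2542507 D=929536/408155 E=4096/1991 G=929536/408155 H=13665280/6213911] → run B
t=13: vr[C=6692864/2542507 D=929536/408155 E=4096/1991 G=929536/408155 H=13665280/6213911] → run E
t=14: vr[C=6692864/2542507 D=929536/408155 E=5120/1991 G=929536/408155 H=13665280/6213911] → run H
t=15: vr[C=6692864/2542507 D=929536/408155 E=5120/1991 G=929536/408155] → run D
t=16: vr[C=6692864/2542507 D=1439232/408155 E=5120/1991 G=929536/408155] → run G
t=17: vr[C=6692864/2542507 D=1439232/408155 E=5120/1991] → run E
t=18: vr[C=6692864/2542507 D=1439232/408155 E=6144/1991] → run C
t=19: vr[C=8731648/2542507 D=1439232/408155 E=6144/1991] → run E
t=20: vr[C=8731648/2542507 D=1439232/408155 E=7168/1991] → run C
t=21: vr[C=10770432/2542507 D=1439232/408155 E=7168/1991] → run D
t=22: vr[C=10770432/2542507 D=1948928/408155 E=7168/1991] → run E
t=23: vr[C=10770432/2542507 D=1948928/408155] → run C
t=24: vr[C=12809216/2542507 D=1948928/408155] → run D
t=25: vr[C=12809216/2542507 D=2458624/408155] → run C
t=26: vr[C=14848000/2542507 D=2458624/408155] → run C
t=27: vr[C=16886784/2542507 D=2458624/408155] → run D
t=28: vr[C=16886784/2542507 D=593664/81631] → run C
t=29: vr[D=593664/81631] → run D
t=30: vr[D=3478016/408155] → run D
t=31: vr[D=3987712/408155] → run D
t=32: (idle)
t=33: (idle)
t=34: (idle)
t=35: (idle)
t=36: (idle)
t=37: (idle)
t=38: (idle)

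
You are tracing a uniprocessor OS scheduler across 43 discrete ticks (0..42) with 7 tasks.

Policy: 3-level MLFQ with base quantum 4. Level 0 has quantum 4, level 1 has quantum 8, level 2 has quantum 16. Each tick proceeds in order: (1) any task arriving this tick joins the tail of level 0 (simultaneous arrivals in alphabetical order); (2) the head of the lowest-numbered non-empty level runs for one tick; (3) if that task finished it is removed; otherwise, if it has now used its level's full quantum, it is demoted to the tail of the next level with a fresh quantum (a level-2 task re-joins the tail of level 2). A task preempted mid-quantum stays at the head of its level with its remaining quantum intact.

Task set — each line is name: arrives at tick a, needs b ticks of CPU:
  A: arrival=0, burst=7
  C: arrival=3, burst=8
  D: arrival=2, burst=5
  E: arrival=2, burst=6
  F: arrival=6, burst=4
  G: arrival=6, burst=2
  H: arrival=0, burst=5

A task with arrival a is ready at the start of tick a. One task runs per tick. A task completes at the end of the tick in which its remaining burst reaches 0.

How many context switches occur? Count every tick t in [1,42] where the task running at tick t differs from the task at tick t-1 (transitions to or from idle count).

context switches = 12

t=0: L0/L1/L2 = AH/-/- → run A
t=1: L0/L1/L2 = AH/-/- → run A
t=2: L0/L1/L2 = AHDE/-/- → run A
t=3: L0/L1/L2 = AHDEC/-/- → run A
t=4: L0/L1/L2 = HDEC/A/- → run H
t=5: L0/L1/L2 = HDEC/A/- → run H
t=6: L0/L1/L2 = HDECFG/A/- → run H
t=7: L0/L1/L2 = HDECFG/A/- → run H
t=8: L0/L1/L2 = DECFG/AH/- → run D
t=9: L0/L1/L2 = DECFG/AH/- → run D
t=10: L0/L1/L2 = DECFG/AH/- → run D
t=11: L0/L1/L2 = DECFG/AH/- → run D
t=12: L0/L1/L2 = ECFG/AHD/- → run E
t=13: L0/L1/L2 = ECFG/AHD/- → run E
t=14: L0/L1/L2 = ECFG/AHD/- → run E
t=15: L0/L1/L2 = ECFG/AHD/- → run E
t=16: L0/L1/L2 = CFG/AHDE/- → run C
t=17: L0/L1/L2 = CFG/AHDE/- → run C
t=18: L0/L1/L2 = CFG/AHDE/- → run C
t=19: L0/L1/L2 = CFG/AHDE/- → run C
t=20: L0/L1/L2 = FG/AHDEC/- → run F
t=21: L0/L1/L2 = FG/AHDEC/- → run F
t=22: L0/L1/L2 = FG/AHDEC/- → run F
t=23: L0/L1/L2 = FG/AHDEC/- → run F
t=24: L0/L1/L2 = G/AHDEC/- → run G
t=25: L0/L1/L2 = G/AHDEC/- → run G
t=26: L0/L1/L2 = -/AHDEC/- → run A
t=27: L0/L1/L2 = -/AHDEC/- → run A
t=28: L0/L1/L2 = -/AHDEC/- → run A
t=29: L0/L1/L2 = -/HDEC/- → run H
t=30: L0/L1/L2 = -/DEC/- → run D
t=31: L0/L1/L2 = -/EC/- → run E
t=32: L0/L1/L2 = -/EC/- → run E
t=33: L0/L1/L2 = -/C/- → run C
t=34: L0/L1/L2 = -/C/- → run C
t=35: L0/L1/L2 = -/C/- → run C
t=36: L0/L1/L2 = -/C/- → run C
t=37: (idle)
t=38: (idle)
t=39: (idle)
t=40: (idle)
t=41: (idle)
t=42: (idle)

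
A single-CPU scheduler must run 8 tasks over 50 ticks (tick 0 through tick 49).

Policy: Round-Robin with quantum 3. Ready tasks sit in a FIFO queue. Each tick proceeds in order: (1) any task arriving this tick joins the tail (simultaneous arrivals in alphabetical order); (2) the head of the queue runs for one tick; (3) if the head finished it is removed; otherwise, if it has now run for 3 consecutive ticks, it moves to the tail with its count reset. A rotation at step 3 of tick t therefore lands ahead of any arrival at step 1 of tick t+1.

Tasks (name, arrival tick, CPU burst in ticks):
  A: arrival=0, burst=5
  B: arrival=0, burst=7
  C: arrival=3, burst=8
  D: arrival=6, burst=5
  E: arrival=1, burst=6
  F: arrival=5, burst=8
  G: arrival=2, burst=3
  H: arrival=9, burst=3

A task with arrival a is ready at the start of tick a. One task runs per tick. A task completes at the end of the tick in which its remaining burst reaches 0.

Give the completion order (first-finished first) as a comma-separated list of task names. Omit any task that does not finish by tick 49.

completion order = G, A, E, H, B, D, C, F

t=0: queue=[A,B] q_used=0 → run A
t=1: queue=[A,B,E] q_used=1 → run A
t=2: queue=[A,B,E,G] q_used=2 → run A
t=3: queue=[B,E,G,A,C] q_used=0 → run B
t=4: queue=[B,E,G,A,C] q_used=1 → run B
t=5: queue=[B,E,G,A,C,F] q_used=2 → run B
t=6: queue=[E,G,A,C,F,B,D] q_used=0 → run E
t=7: queue=[E,G,A,C,F,B,D] q_used=1 → run E
t=8: queue=[E,G,A,C,F,B,D] q_used=2 → run E
t=9: queue=[G,A,C,F,B,D,E,H] q_used=0 → run G
t=10: queue=[G,A,C,F,B,D,E,H] q_used=1 → run G
t=11: queue=[G,A,C,F,B,D,E,H] q_used=2 → run G
t=12: queue=[A,C,F,B,D,E,H] q_used=0 → run A
t=13: queue=[A,C,F,B,D,E,H] q_used=1 → run A
t=14: queue=[C,F,B,D,E,H] q_used=0 → run C
t=15: queue=[C,F,B,D,E,H] q_used=1 → run C
t=16: queue=[C,F,B,D,E,H] q_used=2 → run C
t=17: queue=[F,B,D,E,H,C] q_used=0 → run F
t=18: queue=[F,B,D,E,H,C] q_used=1 → run F
t=19: queue=[F,B,D,E,H,C] q_used=2 → run F
t=20: queue=[B,D,E,H,C,F] q_used=0 → run B
t=21: queue=[B,D,E,H,C,F] q_used=1 → run B
t=22: queue=[B,D,E,H,C,F] q_used=2 → run B
t=23: queue=[D,E,H,C,F,B] q_used=0 → run D
t=24: queue=[D,E,H,C,F,B] q_used=1 → run D
t=25: queue=[D,E,H,C,F,B] q_used=2 → run D
t=26: queue=[E,H,C,F,B,D] q_used=0 → run E
t=27: queue=[E,H,C,F,B,D] q_used=1 → run E
t=28: queue=[E,H,C,F,B,D] q_used=2 → run E
t=29: queue=[H,C,F,B,D] q_used=0 → run H
t=30: queue=[H,C,F,B,D] q_used=1 → run H
t=31: queue=[H,C,F,B,D] q_used=2 → run H
t=32: queue=[C,F,B,D] q_used=0 → run C
t=33: queue=[C,F,B,D] q_used=1 → run C
t=34: queue=[C,F,B,D] q_used=2 → run C
t=35: queue=[F,B,D,C] q_used=0 → run F
t=36: queue=[F,B,D,C] q_used=1 → run F
t=37: queue=[F,B,D,C] q_used=2 → run F
t=38: queue=[B,D,C,F] q_used=0 → run B
t=39: queue=[D,C,F] q_used=0 → run D
t=40: queue=[D,C,F] q_used=1 → run D
t=41: queue=[C,F] q_used=0 → run C
t=42: queue=[C,F] q_used=1 → run C
t=43: queue=[F] q_used=0 → run F
t=44: queue=[F] q_used=1 → run F
t=45: (idle)
t=46: (idle)
t=47: (idle)
t=48: (idle)
t=49: (idle)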